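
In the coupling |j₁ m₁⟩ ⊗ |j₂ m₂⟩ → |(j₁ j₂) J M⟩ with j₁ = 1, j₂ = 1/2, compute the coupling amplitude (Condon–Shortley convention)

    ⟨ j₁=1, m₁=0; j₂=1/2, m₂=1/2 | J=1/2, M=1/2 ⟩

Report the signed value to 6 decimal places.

−√(1/3) ≈ -0.577350

j₁+j₂−J=1  J+j₁−j₂=1  J−j₁+j₂=0  j₁+j₂+J+1=3
(j₁±m₁, j₂±m₂, J±M) = (1,1,1,0,1,0)
P² = 1/3
sum k=1..1:
  [1] −1/1 = -1
S = -1
C² = P²·S² = 1/3 ; C = -0.577350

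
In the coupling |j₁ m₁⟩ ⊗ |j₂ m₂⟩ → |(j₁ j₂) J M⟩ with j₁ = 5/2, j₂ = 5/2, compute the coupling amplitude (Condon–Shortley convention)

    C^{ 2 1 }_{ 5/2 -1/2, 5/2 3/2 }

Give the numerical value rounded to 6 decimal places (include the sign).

j₁+j₂−J=3  J+j₁−j₂=2  J−j₁+j₂=2  j₁+j₂+J+1=8
(j₁±m₁, j₂±m₂, J±M) = (2,3,4,1,3,1)
P² = 36/7
sum k=2..3:
  [2] +1/4 = 1/4
  [3] −1/12 = -1/12
S = 1/6
C² = P²·S² = 1/7 ; C = +0.377964

+0.377964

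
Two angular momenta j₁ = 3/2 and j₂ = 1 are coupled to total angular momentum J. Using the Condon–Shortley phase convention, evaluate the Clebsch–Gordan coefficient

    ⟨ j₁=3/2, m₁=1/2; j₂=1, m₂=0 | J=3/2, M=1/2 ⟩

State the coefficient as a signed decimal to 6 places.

+0.258199  (= +√(1/15))

j₁+j₂−J=1  J+j₁−j₂=2  J−j₁+j₂=1  j₁+j₂+J+1=5
(j₁±m₁, j₂±m₂, J±M) = (2,1,1,1,2,1)
P² = 4/15
sum k=0..1:
  [0] +1/1 = 1
  [1] −1/2 = -1/2
S = 1/2
C² = P²·S² = 1/15 ; C = +0.258199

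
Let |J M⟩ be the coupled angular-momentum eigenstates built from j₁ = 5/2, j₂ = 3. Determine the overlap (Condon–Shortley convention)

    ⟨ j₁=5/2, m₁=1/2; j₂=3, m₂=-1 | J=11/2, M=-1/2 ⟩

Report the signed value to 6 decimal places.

+√(25/77) ≈ +0.569803

j₁+j₂−J=0  J+j₁−j₂=5  J−j₁+j₂=6  j₁+j₂+J+1=12
(j₁±m₁, j₂±m₂, J±M) = (3,2,2,4,5,6)
P² = 8294400/77
sum k=0..0:
  [0] +1/576 = 1/576
S = 1/576
C² = P²·S² = 25/77 ; C = +0.569803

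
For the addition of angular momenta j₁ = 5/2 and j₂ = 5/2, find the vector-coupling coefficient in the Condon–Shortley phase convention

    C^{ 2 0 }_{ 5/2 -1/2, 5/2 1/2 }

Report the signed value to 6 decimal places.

√[5·3!2!2!/8! · 2!3!3!2!2!2!] = √(12/7)
  +(−1)^1/∏(1,2,2,2,0,0)! = -1/8  (running -1/8)
  +(−1)^2/∏(2,1,1,1,1,1)! = 1/2  (running 3/8)
  +(−1)^3/∏(3,0,0,0,2,2)! = -1/24  (running 1/3)
⟨..|..⟩ = √(12/7)·(1/3) = +0.436436

+0.436436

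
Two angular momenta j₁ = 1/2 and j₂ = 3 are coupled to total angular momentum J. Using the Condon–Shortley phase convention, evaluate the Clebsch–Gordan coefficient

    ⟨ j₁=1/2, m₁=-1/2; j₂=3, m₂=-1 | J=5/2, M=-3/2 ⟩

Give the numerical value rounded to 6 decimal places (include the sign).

j₁+j₂−J=1  J+j₁−j₂=0  J−j₁+j₂=5  j₁+j₂+J+1=7
(j₁±m₁, j₂±m₂, J±M) = (0,1,2,4,1,4)
P² = 1152/7
sum k=1..1:
  [1] −1/24 = -1/24
S = -1/24
C² = P²·S² = 2/7 ; C = -0.534522

−√(2/7) ≈ -0.534522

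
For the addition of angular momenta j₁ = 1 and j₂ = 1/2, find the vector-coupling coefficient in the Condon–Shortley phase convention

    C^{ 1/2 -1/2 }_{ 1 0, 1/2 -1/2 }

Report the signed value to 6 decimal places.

+√(1/3) = +0.577350

triangle: 1!·1!·0!/3! = 1/6
(j±m)!: 1!·1!·0!·1!·0!·1! = 1
prefactor² = (2J+1)·Δ·N² = 1/3
  k=0: +1/(0!·1!·1!·0!·0!·0!) = 1
Σ = 1  ⇒  CG² = 1/3·1² = 1/3
CG = +√(1/3) = +0.577350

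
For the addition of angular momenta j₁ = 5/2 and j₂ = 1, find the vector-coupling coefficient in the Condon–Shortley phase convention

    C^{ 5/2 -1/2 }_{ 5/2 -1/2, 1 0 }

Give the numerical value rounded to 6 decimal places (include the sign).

-0.169031

triangle: 1!*4!*1!/7! = 24/5040
(j±m)!: 2!*3!*1!*1!*2!*3! = 144
prefactor² = (2J+1)*Δ*N² = 144/35
  k=0: +1/(0!*1!*3!*1!*1!*0!) = 1/6
  k=1: −1/(1!*0!*2!*0!*2!*1!) = -1/4
Σ = -1/12  ⇒  CG² = 144/35*(-1/12)² = 1/35
CG = −√(1/35) = -0.169031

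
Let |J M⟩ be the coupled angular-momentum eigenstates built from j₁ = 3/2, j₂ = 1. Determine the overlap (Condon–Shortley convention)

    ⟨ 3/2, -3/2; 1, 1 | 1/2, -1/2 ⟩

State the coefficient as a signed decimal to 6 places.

+0.707107  (= +√(1/2))

triangle: 2!×1!×0!/4! = 2/24
(j±m)!: 0!×3!×2!×0!×0!×1! = 12
prefactor² = (2J+1)×Δ×N² = 2
  k=2: +1/(2!×0!×1!×0!×0!×0!) = 1/2
Σ = 1/2  ⇒  CG² = 2×1/2² = 1/2
CG = +√(1/2) = +0.707107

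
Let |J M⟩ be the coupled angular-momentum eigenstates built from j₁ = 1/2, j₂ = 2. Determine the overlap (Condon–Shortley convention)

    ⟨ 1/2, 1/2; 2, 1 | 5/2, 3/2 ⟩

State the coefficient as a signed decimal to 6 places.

+√(4/5) = +0.894427

j₁+j₂−J=0  J+j₁−j₂=1  J−j₁+j₂=4  j₁+j₂+J+1=6
(j₁±m₁, j₂±m₂, J±M) = (1,0,3,1,4,1)
P² = 144/5
sum k=0..0:
  [0] +1/6 = 1/6
S = 1/6
C² = P²·S² = 4/5 ; C = +0.894427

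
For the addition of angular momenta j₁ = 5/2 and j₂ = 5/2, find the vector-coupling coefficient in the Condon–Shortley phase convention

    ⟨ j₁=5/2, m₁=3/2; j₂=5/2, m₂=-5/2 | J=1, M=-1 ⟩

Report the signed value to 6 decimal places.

√[3·4!1!1!/7! · 4!1!0!5!0!2!] = √(576/7)
  +(−1)^0/∏(0,4,1,0,0,1)! = 1/24  (running 1/24)
⟨..|..⟩ = √(576/7)·(1/24) = +0.377964

+√(1/7) = +0.377964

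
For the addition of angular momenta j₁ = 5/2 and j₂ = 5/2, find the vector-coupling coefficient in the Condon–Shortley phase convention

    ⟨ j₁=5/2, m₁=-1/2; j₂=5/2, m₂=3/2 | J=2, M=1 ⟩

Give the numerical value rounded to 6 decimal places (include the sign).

triangle: 3!*2!*2!/8! = 24/40320
(j±m)!: 2!*3!*4!*1!*3!*1! = 1728
prefactor² = (2J+1)*Δ*N² = 36/7
  k=2: +1/(2!*1!*1!*2!*1!*0!) = 1/4
  k=3: −1/(3!*0!*0!*1!*2!*1!) = -1/12
Σ = 1/6  ⇒  CG² = 36/7*1/6² = 1/7
CG = +√(1/7) = +0.377964

+0.377964  (= +√(1/7))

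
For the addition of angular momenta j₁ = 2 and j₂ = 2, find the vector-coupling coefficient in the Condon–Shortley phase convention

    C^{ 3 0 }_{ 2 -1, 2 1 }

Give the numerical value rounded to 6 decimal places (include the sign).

−√(2/5) ≈ -0.632456

j₁+j₂−J=1  J+j₁−j₂=3  J−j₁+j₂=3  j₁+j₂+J+1=8
(j₁±m₁, j₂±m₂, J±M) = (1,3,3,1,3,3)
P² = 81/10
sum k=0..1:
  [0] +1/36 = 1/36
  [1] −1/4 = -1/4
S = -2/9
C² = P²·S² = 2/5 ; C = -0.632456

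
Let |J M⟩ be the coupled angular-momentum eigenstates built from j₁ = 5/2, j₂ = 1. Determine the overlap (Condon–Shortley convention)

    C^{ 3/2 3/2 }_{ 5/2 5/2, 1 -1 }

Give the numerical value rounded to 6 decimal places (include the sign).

+0.816497  (= +√(2/3))

√[4·2!3!0!/6! · 5!0!0!2!3!0!] = √(96)
  +(−1)^0/∏(0,2,0,0,3,0)! = 1/12  (running 1/12)
⟨..|..⟩ = √(96)·(1/12) = +0.816497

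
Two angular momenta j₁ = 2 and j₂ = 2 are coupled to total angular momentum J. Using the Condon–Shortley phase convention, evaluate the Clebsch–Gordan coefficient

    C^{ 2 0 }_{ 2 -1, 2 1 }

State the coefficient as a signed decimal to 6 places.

triangle: 2!×2!×2!/7! = 8/5040
(j±m)!: 1!×3!×3!×1!×2!×2! = 144
prefactor² = (2J+1)×Δ×N² = 8/7
  k=1: −1/(1!×1!×2!×2!×0!×0!) = -1/4
  k=2: +1/(2!×0!×1!×1!×1!×1!) = 1/2
Σ = 1/4  ⇒  CG² = 8/7×1/4² = 1/14
CG = +√(1/14) = +0.267261

+√(1/14) ≈ +0.267261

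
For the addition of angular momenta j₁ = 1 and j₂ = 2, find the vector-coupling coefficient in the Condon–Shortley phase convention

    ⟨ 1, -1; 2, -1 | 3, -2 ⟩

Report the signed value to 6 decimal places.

√[7·0!2!4!/7! · 0!2!1!3!1!5!] = √(96)
  +(−1)^0/∏(0,0,2,1,0,3)! = 1/12  (running 1/12)
⟨..|..⟩ = √(96)·(1/12) = +0.816497

+0.816497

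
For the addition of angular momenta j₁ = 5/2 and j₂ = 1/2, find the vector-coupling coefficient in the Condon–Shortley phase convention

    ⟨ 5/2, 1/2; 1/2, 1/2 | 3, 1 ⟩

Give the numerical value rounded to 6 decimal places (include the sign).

triangle: 0!·5!·1!/7! = 120/5040
(j±m)!: 3!·2!·1!·0!·4!·2! = 576
prefactor² = (2J+1)·Δ·N² = 96
  k=0: +1/(0!·0!·2!·1!·3!·0!) = 1/12
Σ = 1/12  ⇒  CG² = 96·1/12² = 2/3
CG = +√(2/3) = +0.816497

+√(2/3) ≈ +0.816497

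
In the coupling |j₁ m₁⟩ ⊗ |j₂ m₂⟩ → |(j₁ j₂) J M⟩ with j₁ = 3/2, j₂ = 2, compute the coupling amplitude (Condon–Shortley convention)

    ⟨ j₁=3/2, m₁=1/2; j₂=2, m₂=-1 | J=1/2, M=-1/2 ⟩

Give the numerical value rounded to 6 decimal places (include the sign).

triangle: 3!×0!×1!/5! = 6/120
(j±m)!: 2!×1!×1!×3!×0!×1! = 12
prefactor² = (2J+1)×Δ×N² = 6/5
  k=1: −1/(1!×2!×0!×0!×0!×1!) = -1/2
Σ = -1/2  ⇒  CG² = 6/5×(-1/2)² = 3/10
CG = −√(3/10) = -0.547723

−√(3/10) = -0.547723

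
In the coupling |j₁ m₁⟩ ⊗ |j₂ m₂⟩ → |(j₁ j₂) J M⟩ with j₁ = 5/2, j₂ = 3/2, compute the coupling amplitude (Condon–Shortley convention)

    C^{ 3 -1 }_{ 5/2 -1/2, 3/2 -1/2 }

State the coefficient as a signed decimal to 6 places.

+√(1/60) = +0.129099

√[7·1!4!2!/8! · 2!3!1!2!2!4!] = √(48/5)
  +(−1)^0/∏(0,1,3,1,1,1)! = 1/6  (running 1/6)
  +(−1)^1/∏(1,0,2,0,2,2)! = -1/8  (running 1/24)
⟨..|..⟩ = √(48/5)·(1/24) = +0.129099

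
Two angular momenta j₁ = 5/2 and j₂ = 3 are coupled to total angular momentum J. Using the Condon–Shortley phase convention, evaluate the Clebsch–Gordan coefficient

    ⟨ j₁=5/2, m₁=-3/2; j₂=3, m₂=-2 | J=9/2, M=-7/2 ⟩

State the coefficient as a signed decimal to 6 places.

√[10·1!4!5!/11! · 1!4!1!5!1!8!] = √(921600/11)
  +(−1)^0/∏(0,1,4,1,0,4)! = 1/576  (running 1/576)
  +(−1)^1/∏(1,0,3,0,1,5)! = -1/720  (running 1/2880)
⟨..|..⟩ = √(921600/11)·(1/2880) = +0.100504

+0.100504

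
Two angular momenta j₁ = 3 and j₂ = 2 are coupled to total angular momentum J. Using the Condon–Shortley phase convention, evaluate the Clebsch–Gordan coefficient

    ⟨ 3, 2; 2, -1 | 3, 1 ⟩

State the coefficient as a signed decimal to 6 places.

+√(1/4) ≈ +0.500000

j₁+j₂−J=2  J+j₁−j₂=4  J−j₁+j₂=2  j₁+j₂+J+1=9
(j₁±m₁, j₂±m₂, J±M) = (5,1,1,3,4,2)
P² = 64
sum k=0..1:
  [0] +1/12 = 1/12
  [1] −1/48 = -1/48
S = 1/16
C² = P²·S² = 1/4 ; C = +0.500000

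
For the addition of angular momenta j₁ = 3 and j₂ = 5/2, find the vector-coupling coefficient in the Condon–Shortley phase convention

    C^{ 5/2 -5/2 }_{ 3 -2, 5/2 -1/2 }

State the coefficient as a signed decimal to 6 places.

triangle: 3!×3!×2!/9! = 72/362880
(j±m)!: 1!×5!×2!×3!×0!×5! = 172800
prefactor² = (2J+1)×Δ×N² = 1440/7
  k=2: +1/(2!×1!×3!×0!×0!×2!) = 1/24
Σ = 1/24  ⇒  CG² = 1440/7×1/24² = 5/14
CG = +√(5/14) = +0.597614

+0.597614  (= +√(5/14))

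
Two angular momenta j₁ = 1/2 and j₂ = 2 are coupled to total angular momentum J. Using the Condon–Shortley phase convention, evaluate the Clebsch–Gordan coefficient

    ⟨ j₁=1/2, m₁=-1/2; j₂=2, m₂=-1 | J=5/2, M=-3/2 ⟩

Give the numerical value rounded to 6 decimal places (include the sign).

j₁+j₂−J=0  J+j₁−j₂=1  J−j₁+j₂=4  j₁+j₂+J+1=6
(j₁±m₁, j₂±m₂, J±M) = (0,1,1,3,1,4)
P² = 144/5
sum k=0..0:
  [0] +1/6 = 1/6
S = 1/6
C² = P²·S² = 4/5 ; C = +0.894427

+√(4/5) ≈ +0.894427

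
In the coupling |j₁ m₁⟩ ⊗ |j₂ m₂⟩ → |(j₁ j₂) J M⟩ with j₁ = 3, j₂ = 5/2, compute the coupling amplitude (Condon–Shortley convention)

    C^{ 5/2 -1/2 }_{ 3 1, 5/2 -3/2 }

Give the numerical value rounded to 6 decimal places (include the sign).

j₁+j₂−J=3  J+j₁−j₂=3  J−j₁+j₂=2  j₁+j₂+J+1=9
(j₁±m₁, j₂±m₂, J±M) = (4,2,1,4,2,3)
P² = 576/35
sum k=0..1:
  [0] +1/12 = 1/12
  [1] −1/8 = -1/8
S = -1/24
C² = P²·S² = 1/35 ; C = -0.169031

−√(1/35) = -0.169031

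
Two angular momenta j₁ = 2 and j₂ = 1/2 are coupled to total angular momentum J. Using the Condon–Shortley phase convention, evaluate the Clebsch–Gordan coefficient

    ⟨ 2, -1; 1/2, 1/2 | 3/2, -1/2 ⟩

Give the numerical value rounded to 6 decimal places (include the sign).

√[4·1!3!0!/5! · 1!3!1!0!1!2!] = √(12/5)
  +(−1)^1/∏(1,0,2,0,1,0)! = -1/2  (running -1/2)
⟨..|..⟩ = √(12/5)·(-1/2) = -0.774597

−√(3/5) ≈ -0.774597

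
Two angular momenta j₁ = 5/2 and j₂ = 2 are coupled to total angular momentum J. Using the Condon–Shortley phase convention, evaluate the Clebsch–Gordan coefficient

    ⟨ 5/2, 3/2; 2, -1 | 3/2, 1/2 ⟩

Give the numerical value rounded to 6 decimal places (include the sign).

−√(2/105) ≈ -0.138013

j₁+j₂−J=3  J+j₁−j₂=2  J−j₁+j₂=1  j₁+j₂+J+1=7
(j₁±m₁, j₂±m₂, J±M) = (4,1,1,3,2,1)
P² = 96/35
sum k=0..1:
  [0] +1/6 = 1/6
  [1] −1/4 = -1/4
S = -1/12
C² = P²·S² = 2/105 ; C = -0.138013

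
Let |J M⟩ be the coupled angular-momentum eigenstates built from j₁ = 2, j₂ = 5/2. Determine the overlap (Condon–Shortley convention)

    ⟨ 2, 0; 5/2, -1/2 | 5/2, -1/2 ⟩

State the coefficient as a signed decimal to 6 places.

triangle: 2!·2!·3!/8! = 24/40320
(j±m)!: 2!·2!·2!·3!·2!·3! = 576
prefactor² = (2J+1)·Δ·N² = 72/35
  k=0: +1/(0!·2!·2!·2!·0!·1!) = 1/8
  k=1: −1/(1!·1!·1!·1!·1!·2!) = -1/2
  k=2: +1/(2!·0!·0!·0!·2!·3!) = 1/24
Σ = -1/3  ⇒  CG² = 72/35·(-1/3)² = 8/35
CG = −√(8/35) = -0.478091

−√(8/35) ≈ -0.478091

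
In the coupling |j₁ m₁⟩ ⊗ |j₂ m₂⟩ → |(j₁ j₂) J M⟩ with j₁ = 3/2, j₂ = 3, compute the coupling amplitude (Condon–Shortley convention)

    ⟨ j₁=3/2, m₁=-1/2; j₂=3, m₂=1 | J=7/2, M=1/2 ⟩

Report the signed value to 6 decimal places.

j₁+j₂−J=1  J+j₁−j₂=2  J−j₁+j₂=5  j₁+j₂+J+1=9
(j₁±m₁, j₂±m₂, J±M) = (1,2,4,2,4,3)
P² = 512/7
sum k=0..1:
  [0] +1/48 = 1/48
  [1] −1/12 = -1/12
S = -1/16
C² = P²·S² = 2/7 ; C = -0.534522

−√(2/7) = -0.534522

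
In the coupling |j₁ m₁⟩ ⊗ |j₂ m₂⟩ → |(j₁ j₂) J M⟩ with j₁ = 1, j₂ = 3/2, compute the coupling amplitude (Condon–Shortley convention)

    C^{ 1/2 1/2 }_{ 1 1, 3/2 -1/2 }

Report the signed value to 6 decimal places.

j₁+j₂−J=2  J+j₁−j₂=0  J−j₁+j₂=1  j₁+j₂+J+1=4
(j₁±m₁, j₂±m₂, J±M) = (2,0,1,2,1,0)
P² = 2/3
sum k=0..0:
  [0] +1/2 = 1/2
S = 1/2
C² = P²·S² = 1/6 ; C = +0.408248

+0.408248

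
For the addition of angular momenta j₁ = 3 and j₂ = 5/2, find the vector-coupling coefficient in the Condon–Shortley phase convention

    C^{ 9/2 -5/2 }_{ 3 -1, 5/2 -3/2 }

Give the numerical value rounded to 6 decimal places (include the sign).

+√(10/99) ≈ +0.317821

√[10·1!5!4!/11! · 2!4!1!4!2!7!] = √(92160/11)
  +(−1)^0/∏(0,1,4,1,1,3)! = 1/144  (running 1/144)
  +(−1)^1/∏(1,0,3,0,2,4)! = -1/288  (running 1/288)
⟨..|..⟩ = √(92160/11)·(1/288) = +0.317821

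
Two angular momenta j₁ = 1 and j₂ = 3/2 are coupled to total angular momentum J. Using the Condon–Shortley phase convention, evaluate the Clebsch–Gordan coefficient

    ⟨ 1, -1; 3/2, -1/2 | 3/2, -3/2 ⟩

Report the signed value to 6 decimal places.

triangle: 1!*1!*2!/5! = 2/120
(j±m)!: 0!*2!*1!*2!*0!*3! = 24
prefactor² = (2J+1)*Δ*N² = 8/5
  k=1: −1/(1!*0!*1!*0!*0!*2!) = -1/2
Σ = -1/2  ⇒  CG² = 8/5*(-1/2)² = 2/5
CG = −√(2/5) = -0.632456

−√(2/5) ≈ -0.632456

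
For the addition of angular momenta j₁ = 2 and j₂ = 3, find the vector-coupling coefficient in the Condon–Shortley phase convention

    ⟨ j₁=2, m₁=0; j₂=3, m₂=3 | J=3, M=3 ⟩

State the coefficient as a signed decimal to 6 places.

j₁+j₂−J=2  J+j₁−j₂=2  J−j₁+j₂=4  j₁+j₂+J+1=9
(j₁±m₁, j₂±m₂, J±M) = (2,2,6,0,6,0)
P² = 3840
sum k=2..2:
  [2] +1/96 = 1/96
S = 1/96
C² = P²·S² = 5/12 ; C = +0.645497

+√(5/12) = +0.645497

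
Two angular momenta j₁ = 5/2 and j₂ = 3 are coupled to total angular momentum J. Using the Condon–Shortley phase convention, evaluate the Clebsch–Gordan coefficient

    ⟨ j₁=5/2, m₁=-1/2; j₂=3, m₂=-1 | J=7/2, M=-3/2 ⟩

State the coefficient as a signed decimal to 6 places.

−√(5/21) ≈ -0.487950

triangle: 2!×3!×4!/10! = 288/3628800
(j±m)!: 2!×3!×2!×4!×2!×5! = 138240
prefactor² = (2J+1)×Δ×N² = 3072/35
  k=0: +1/(0!×2!×3!×2!×0!×2!) = 1/48
  k=1: −1/(1!×1!×2!×1!×1!×3!) = -1/12
  k=2: +1/(2!×0!×1!×0!×2!×4!) = 1/96
Σ = -5/96  ⇒  CG² = 3072/35×(-5/96)² = 5/21
CG = −√(5/21) = -0.487950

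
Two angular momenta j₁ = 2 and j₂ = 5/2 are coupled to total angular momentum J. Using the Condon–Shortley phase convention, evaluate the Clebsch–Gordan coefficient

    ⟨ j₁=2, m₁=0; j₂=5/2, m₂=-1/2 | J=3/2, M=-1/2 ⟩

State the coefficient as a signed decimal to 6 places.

triangle: 3!*1!*2!/7! = 12/5040
(j±m)!: 2!*2!*2!*3!*1!*2! = 96
prefactor² = (2J+1)*Δ*N² = 32/35
  k=1: −1/(1!*2!*1!*1!*0!*1!) = -1/2
  k=2: +1/(2!*1!*0!*0!*1!*2!) = 1/4
Σ = -1/4  ⇒  CG² = 32/35*(-1/4)² = 2/35
CG = −√(2/35) = -0.239046

-0.239046  (= −√(2/35))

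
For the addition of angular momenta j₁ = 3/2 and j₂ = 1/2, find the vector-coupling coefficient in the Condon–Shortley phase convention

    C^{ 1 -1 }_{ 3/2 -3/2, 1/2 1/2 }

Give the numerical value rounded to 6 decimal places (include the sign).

j₁+j₂−J=1  J+j₁−j₂=2  J−j₁+j₂=0  j₁+j₂+J+1=4
(j₁±m₁, j₂±m₂, J±M) = (0,3,1,0,0,2)
P² = 3
sum k=1..1:
  [1] −1/2 = -1/2
S = -1/2
C² = P²·S² = 3/4 ; C = -0.866025

-0.866025  (= −√(3/4))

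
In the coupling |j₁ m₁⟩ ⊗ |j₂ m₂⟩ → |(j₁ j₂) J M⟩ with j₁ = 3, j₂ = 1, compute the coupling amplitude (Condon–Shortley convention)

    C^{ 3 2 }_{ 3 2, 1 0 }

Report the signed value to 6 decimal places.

+√(1/3) = +0.577350

triangle: 1!*5!*1!/8! = 120/40320
(j±m)!: 5!*1!*1!*1!*5!*1! = 14400
prefactor² = (2J+1)*Δ*N² = 300
  k=0: +1/(0!*1!*1!*1!*4!*0!) = 1/24
  k=1: −1/(1!*0!*0!*0!*5!*1!) = -1/120
Σ = 1/30  ⇒  CG² = 300*1/30² = 1/3
CG = +√(1/3) = +0.577350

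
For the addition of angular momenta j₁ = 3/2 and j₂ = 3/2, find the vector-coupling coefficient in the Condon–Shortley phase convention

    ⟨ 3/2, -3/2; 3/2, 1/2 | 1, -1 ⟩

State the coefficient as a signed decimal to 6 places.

+0.547723  (= +√(3/10))

j₁+j₂−J=2  J+j₁−j₂=1  J−j₁+j₂=1  j₁+j₂+J+1=5
(j₁±m₁, j₂±m₂, J±M) = (0,3,2,1,0,2)
P² = 6/5
sum k=2..2:
  [2] +1/2 = 1/2
S = 1/2
C² = P²·S² = 3/10 ; C = +0.547723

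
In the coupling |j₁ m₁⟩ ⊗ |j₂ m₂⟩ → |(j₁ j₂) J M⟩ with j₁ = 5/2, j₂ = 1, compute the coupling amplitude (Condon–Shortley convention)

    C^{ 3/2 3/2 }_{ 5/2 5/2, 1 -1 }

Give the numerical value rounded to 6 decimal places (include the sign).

+√(2/3) ≈ +0.816497

√[4·2!3!0!/6! · 5!0!0!2!3!0!] = √(96)
  +(−1)^0/∏(0,2,0,0,3,0)! = 1/12  (running 1/12)
⟨..|..⟩ = √(96)·(1/12) = +0.816497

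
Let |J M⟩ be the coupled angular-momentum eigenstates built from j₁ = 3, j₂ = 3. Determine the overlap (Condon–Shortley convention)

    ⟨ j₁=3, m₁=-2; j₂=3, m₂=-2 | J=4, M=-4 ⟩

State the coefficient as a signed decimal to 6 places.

−√(5/11) ≈ -0.674200

triangle: 2!·4!·4!/11! = 1152/39916800
(j±m)!: 1!·5!·1!·5!·0!·8! = 580608000
prefactor² = (2J+1)·Δ·N² = 1658880/11
  k=1: −1/(1!·1!·4!·0!·0!·4!) = -1/576
Σ = -1/576  ⇒  CG² = 1658880/11·(-1/576)² = 5/11
CG = −√(5/11) = -0.674200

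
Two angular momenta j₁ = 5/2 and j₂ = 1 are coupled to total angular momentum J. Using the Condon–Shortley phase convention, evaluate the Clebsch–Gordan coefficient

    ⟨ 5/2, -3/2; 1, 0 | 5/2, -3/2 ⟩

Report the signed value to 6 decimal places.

-0.507093

√[6·1!4!1!/7! · 1!4!1!1!1!4!] = √(576/35)
  +(−1)^0/∏(0,1,4,1,0,0)! = 1/24  (running 1/24)
  +(−1)^1/∏(1,0,3,0,1,1)! = -1/6  (running -1/8)
⟨..|..⟩ = √(576/35)·(-1/8) = -0.507093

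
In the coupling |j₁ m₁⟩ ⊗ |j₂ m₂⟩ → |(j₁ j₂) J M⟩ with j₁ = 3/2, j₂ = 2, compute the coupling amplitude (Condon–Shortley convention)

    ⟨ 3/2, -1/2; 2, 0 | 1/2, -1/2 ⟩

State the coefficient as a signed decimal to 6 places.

√[2·3!0!1!/5! · 1!2!2!2!0!1!] = √(4/5)
  +(−1)^2/∏(2,1,0,0,0,1)! = 1/2  (running 1/2)
⟨..|..⟩ = √(4/5)·(1/2) = +0.447214

+√(1/5) = +0.447214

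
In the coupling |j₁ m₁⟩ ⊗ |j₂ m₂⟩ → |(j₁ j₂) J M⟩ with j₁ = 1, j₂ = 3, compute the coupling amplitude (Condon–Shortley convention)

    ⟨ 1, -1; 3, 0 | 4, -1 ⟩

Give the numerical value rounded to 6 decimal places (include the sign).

j₁+j₂−J=0  J+j₁−j₂=2  J−j₁+j₂=6  j₁+j₂+J+1=9
(j₁±m₁, j₂±m₂, J±M) = (0,2,3,3,3,5)
P² = 12960/7
sum k=0..0:
  [0] +1/72 = 1/72
S = 1/72
C² = P²·S² = 5/14 ; C = +0.597614

+0.597614  (= +√(5/14))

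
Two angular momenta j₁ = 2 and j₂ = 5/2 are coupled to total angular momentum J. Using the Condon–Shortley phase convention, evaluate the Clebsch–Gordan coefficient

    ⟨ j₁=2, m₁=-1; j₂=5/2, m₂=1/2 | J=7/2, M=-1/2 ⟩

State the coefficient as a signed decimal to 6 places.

−√(14/45) = -0.557773

√[8·1!3!4!/9! · 1!3!3!2!3!4!] = √(1152/35)
  +(−1)^0/∏(0,1,3,3,0,1)! = 1/36  (running 1/36)
  +(−1)^1/∏(1,0,2,2,1,2)! = -1/8  (running -7/72)
⟨..|..⟩ = √(1152/35)·(-7/72) = -0.557773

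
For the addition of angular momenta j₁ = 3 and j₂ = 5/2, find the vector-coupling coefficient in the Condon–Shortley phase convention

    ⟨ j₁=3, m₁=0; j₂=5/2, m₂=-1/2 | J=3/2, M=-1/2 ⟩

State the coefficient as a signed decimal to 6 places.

+0.338062

triangle: 4!*2!*1!/8! = 48/40320
(j±m)!: 3!*3!*2!*3!*1!*2! = 864
prefactor² = (2J+1)*Δ*N² = 144/35
  k=1: −1/(1!*3!*2!*1!*0!*0!) = -1/12
  k=2: +1/(2!*2!*1!*0!*1!*1!) = 1/4
Σ = 1/6  ⇒  CG² = 144/35*1/6² = 4/35
CG = +√(4/35) = +0.338062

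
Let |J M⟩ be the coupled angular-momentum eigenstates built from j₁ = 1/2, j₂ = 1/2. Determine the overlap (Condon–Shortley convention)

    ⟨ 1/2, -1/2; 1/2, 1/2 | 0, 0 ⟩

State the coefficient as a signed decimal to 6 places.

-0.707107

j₁+j₂−J=1  J+j₁−j₂=0  J−j₁+j₂=0  j₁+j₂+J+1=2
(j₁±m₁, j₂±m₂, J±M) = (0,1,1,0,0,0)
P² = 1/2
sum k=1..1:
  [1] −1/1 = -1
S = -1
C² = P²·S² = 1/2 ; C = -0.707107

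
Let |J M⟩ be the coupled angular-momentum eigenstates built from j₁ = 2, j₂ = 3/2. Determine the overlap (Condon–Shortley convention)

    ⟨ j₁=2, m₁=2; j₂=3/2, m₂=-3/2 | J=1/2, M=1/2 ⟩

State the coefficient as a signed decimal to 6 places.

j₁+j₂−J=3  J+j₁−j₂=1  J−j₁+j₂=0  j₁+j₂+J+1=5
(j₁±m₁, j₂±m₂, J±M) = (4,0,0,3,1,0)
P² = 72/5
sum k=0..0:
  [0] +1/6 = 1/6
S = 1/6
C² = P²·S² = 2/5 ; C = +0.632456

+√(2/5) ≈ +0.632456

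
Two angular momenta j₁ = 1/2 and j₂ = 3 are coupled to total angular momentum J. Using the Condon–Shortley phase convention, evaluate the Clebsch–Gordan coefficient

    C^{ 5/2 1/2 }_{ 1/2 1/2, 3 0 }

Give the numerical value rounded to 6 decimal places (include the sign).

j₁+j₂−J=1  J+j₁−j₂=0  J−j₁+j₂=5  j₁+j₂+J+1=7
(j₁±m₁, j₂±m₂, J±M) = (1,0,3,3,3,2)
P² = 432/7
sum k=0..0:
  [0] +1/12 = 1/12
S = 1/12
C² = P²·S² = 3/7 ; C = +0.654654

+0.654654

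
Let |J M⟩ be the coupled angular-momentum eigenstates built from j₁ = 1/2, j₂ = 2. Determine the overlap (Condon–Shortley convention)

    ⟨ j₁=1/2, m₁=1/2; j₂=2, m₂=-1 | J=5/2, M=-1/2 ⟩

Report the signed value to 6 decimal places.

+√(2/5) ≈ +0.632456

j₁+j₂−J=0  J+j₁−j₂=1  J−j₁+j₂=4  j₁+j₂+J+1=6
(j₁±m₁, j₂±m₂, J±M) = (1,0,1,3,2,3)
P² = 72/5
sum k=0..0:
  [0] +1/6 = 1/6
S = 1/6
C² = P²·S² = 2/5 ; C = +0.632456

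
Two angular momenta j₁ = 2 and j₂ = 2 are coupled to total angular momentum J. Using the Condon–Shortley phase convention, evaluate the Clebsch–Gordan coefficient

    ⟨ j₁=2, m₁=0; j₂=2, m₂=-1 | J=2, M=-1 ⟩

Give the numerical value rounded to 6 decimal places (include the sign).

triangle: 2!×2!×2!/7! = 8/5040
(j±m)!: 2!×2!×1!×3!×1!×3! = 144
prefactor² = (2J+1)×Δ×N² = 8/7
  k=0: +1/(0!×2!×2!×1!×0!×1!) = 1/4
  k=1: −1/(1!×1!×1!×0!×1!×2!) = -1/2
Σ = -1/4  ⇒  CG² = 8/7×(-1/4)² = 1/14
CG = −√(1/14) = -0.267261

-0.267261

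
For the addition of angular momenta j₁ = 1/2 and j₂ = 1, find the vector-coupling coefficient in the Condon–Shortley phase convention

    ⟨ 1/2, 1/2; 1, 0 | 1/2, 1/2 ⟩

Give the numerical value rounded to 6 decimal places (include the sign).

j₁+j₂−J=1  J+j₁−j₂=0  J−j₁+j₂=1  j₁+j₂+J+1=3
(j₁±m₁, j₂±m₂, J±M) = (1,0,1,1,1,0)
P² = 1/3
sum k=0..0:
  [0] +1/1 = 1
S = 1
C² = P²·S² = 1/3 ; C = +0.577350

+√(1/3) = +0.577350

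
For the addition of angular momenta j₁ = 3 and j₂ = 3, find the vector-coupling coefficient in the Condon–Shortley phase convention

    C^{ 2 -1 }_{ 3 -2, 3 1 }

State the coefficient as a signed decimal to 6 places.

-0.422577

triangle: 4!·2!·2!/9! = 96/362880
(j±m)!: 1!·5!·4!·2!·1!·3! = 34560
prefactor² = (2J+1)·Δ·N² = 320/7
  k=3: −1/(3!·1!·2!·1!·0!·1!) = -1/12
  k=4: +1/(4!·0!·1!·0!·1!·2!) = 1/48
Σ = -1/16  ⇒  CG² = 320/7·(-1/16)² = 5/28
CG = −√(5/28) = -0.422577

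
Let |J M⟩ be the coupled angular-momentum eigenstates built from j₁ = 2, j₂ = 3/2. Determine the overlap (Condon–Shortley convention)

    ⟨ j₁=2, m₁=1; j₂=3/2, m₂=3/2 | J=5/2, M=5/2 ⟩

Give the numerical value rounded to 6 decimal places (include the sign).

triangle: 1!×3!×2!/7! = 12/5040
(j±m)!: 3!×1!×3!×0!×5!×0! = 4320
prefactor² = (2J+1)×Δ×N² = 432/7
  k=1: −1/(1!×0!×0!×2!×3!×0!) = -1/12
Σ = -1/12  ⇒  CG² = 432/7×(-1/12)² = 3/7
CG = −√(3/7) = -0.654654

−√(3/7) ≈ -0.654654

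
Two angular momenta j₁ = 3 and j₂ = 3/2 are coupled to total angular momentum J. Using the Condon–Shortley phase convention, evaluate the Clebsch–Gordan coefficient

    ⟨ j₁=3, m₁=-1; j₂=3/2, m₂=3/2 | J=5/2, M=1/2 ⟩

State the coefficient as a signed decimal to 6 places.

√[6·2!4!1!/8! · 2!4!3!0!3!2!] = √(864/35)
  +(−1)^2/∏(2,0,2,1,2,0)! = 1/8  (running 1/8)
⟨..|..⟩ = √(864/35)·(1/8) = +0.621059

+0.621059  (= +√(27/70))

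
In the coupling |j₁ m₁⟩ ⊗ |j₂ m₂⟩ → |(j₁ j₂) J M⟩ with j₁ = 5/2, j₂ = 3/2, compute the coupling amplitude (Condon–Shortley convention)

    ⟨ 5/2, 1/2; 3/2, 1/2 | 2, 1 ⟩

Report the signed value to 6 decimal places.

triangle: 2!*3!*1!/7! = 12/5040
(j±m)!: 3!*2!*2!*1!*3!*1! = 144
prefactor² = (2J+1)*Δ*N² = 12/7
  k=1: −1/(1!*1!*1!*1!*2!*0!) = -1/2
  k=2: +1/(2!*0!*0!*0!*3!*1!) = 1/12
Σ = -5/12  ⇒  CG² = 12/7*(-5/12)² = 25/84
CG = −√(25/84) = -0.545545

-0.545545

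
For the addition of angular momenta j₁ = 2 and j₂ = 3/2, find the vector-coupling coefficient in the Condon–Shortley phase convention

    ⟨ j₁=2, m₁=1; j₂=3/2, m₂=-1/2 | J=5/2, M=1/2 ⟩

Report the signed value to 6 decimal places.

+√(5/14) = +0.597614

triangle: 1!*3!*2!/7! = 12/5040
(j±m)!: 3!*1!*1!*2!*3!*2! = 144
prefactor² = (2J+1)*Δ*N² = 72/35
  k=0: +1/(0!*1!*1!*1!*2!*1!) = 1/2
  k=1: −1/(1!*0!*0!*0!*3!*2!) = -1/12
Σ = 5/12  ⇒  CG² = 72/35*5/12² = 5/14
CG = +√(5/14) = +0.597614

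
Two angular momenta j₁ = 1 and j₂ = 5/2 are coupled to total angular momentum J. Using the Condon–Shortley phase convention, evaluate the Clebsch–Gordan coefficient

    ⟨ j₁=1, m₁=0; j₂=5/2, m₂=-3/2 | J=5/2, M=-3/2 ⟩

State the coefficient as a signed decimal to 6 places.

+√(9/35) ≈ +0.507093

triangle: 1!*1!*4!/7! = 24/5040
(j±m)!: 1!*1!*1!*4!*1!*4! = 576
prefactor² = (2J+1)*Δ*N² = 576/35
  k=0: +1/(0!*1!*1!*1!*0!*3!) = 1/6
  k=1: −1/(1!*0!*0!*0!*1!*4!) = -1/24
Σ = 1/8  ⇒  CG² = 576/35*1/8² = 9/35
CG = +√(9/35) = +0.507093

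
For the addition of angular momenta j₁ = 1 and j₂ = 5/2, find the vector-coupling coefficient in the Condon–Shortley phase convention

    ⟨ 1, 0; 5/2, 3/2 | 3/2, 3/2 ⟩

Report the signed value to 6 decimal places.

−√(4/15) = -0.516398

j₁+j₂−J=2  J+j₁−j₂=0  J−j₁+j₂=3  j₁+j₂+J+1=6
(j₁±m₁, j₂±m₂, J±M) = (1,1,4,1,3,0)
P² = 48/5
sum k=1..1:
  [1] −1/6 = -1/6
S = -1/6
C² = P²·S² = 4/15 ; C = -0.516398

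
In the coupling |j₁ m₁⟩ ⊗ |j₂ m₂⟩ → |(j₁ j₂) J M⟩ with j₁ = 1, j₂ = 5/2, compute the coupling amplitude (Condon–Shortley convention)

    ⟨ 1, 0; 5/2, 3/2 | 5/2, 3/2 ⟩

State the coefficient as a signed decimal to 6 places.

triangle: 1!*1!*4!/7! = 24/5040
(j±m)!: 1!*1!*4!*1!*4!*1! = 576
prefactor² = (2J+1)*Δ*N² = 576/35
  k=0: +1/(0!*1!*1!*4!*0!*0!) = 1/24
  k=1: −1/(1!*0!*0!*3!*1!*1!) = -1/6
Σ = -1/8  ⇒  CG² = 576/35*(-1/8)² = 9/35
CG = −√(9/35) = -0.507093

-0.507093  (= −√(9/35))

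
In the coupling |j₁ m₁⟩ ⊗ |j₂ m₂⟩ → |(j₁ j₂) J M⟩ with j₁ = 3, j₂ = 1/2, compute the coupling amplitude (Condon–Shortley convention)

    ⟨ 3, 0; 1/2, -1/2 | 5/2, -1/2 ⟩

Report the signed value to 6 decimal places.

j₁+j₂−J=1  J+j₁−j₂=5  J−j₁+j₂=0  j₁+j₂+J+1=7
(j₁±m₁, j₂±m₂, J±M) = (3,3,0,1,2,3)
P² = 432/7
sum k=0..0:
  [0] +1/12 = 1/12
S = 1/12
C² = P²·S² = 3/7 ; C = +0.654654

+0.654654  (= +√(3/7))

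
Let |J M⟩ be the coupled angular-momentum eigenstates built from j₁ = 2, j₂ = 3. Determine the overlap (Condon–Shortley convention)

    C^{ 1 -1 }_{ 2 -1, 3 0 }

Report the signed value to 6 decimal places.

triangle: 4!*0!*2!/7! = 48/5040
(j±m)!: 1!*3!*3!*3!*0!*2! = 432
prefactor² = (2J+1)*Δ*N² = 432/35
  k=3: −1/(3!*1!*0!*0!*0!*2!) = -1/12
Σ = -1/12  ⇒  CG² = 432/35*(-1/12)² = 3/35
CG = −√(3/35) = -0.292770

−√(3/35) = -0.292770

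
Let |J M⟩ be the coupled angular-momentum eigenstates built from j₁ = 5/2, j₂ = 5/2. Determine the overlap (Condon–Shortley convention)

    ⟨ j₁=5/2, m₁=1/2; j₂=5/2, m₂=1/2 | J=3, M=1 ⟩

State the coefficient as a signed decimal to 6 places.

j₁+j₂−J=2  J+j₁−j₂=3  J−j₁+j₂=3  j₁+j₂+J+1=9
(j₁±m₁, j₂±m₂, J±M) = (3,2,3,2,4,2)
P² = 48/5
sum k=0..2:
  [0] +1/24 = 1/24
  [1] −1/4 = -1/4
  [2] +1/24 = 1/24
S = -1/6
C² = P²·S² = 4/15 ; C = -0.516398

−√(4/15) ≈ -0.516398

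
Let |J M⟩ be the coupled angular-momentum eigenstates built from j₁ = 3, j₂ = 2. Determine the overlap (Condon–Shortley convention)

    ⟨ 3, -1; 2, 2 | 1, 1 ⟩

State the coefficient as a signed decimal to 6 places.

triangle: 4!*2!*0!/7! = 48/5040
(j±m)!: 2!*4!*4!*0!*2!*0! = 2304
prefactor² = (2J+1)*Δ*N² = 2304/35
  k=4: +1/(4!*0!*0!*0!*2!*0!) = 1/48
Σ = 1/48  ⇒  CG² = 2304/35*1/48² = 1/35
CG = +√(1/35) = +0.169031

+0.169031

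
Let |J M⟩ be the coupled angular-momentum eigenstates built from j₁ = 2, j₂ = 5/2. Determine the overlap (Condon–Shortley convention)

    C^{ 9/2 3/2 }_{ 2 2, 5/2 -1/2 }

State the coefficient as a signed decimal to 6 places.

+0.345033  (= +√(5/42))

triangle: 0!*4!*5!/10! = 2880/3628800
(j±m)!: 4!*0!*2!*3!*6!*3! = 1244160
prefactor² = (2J+1)*Δ*N² = 69120/7
  k=0: +1/(0!*0!*0!*2!*4!*3!) = 1/288
Σ = 1/288  ⇒  CG² = 69120/7*1/288² = 5/42
CG = +√(5/42) = +0.345033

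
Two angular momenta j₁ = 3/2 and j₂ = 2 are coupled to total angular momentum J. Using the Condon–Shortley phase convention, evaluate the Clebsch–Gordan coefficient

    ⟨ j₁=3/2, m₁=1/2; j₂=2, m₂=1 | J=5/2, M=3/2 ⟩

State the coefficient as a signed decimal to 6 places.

−√(1/35) ≈ -0.169031

triangle: 1!×2!×3!/7! = 12/5040
(j±m)!: 2!×1!×3!×1!×4!×1! = 288
prefactor² = (2J+1)×Δ×N² = 144/35
  k=0: +1/(0!×1!×1!×3!×1!×0!) = 1/6
  k=1: −1/(1!×0!×0!×2!×2!×1!) = -1/4
Σ = -1/12  ⇒  CG² = 144/35×(-1/12)² = 1/35
CG = −√(1/35) = -0.169031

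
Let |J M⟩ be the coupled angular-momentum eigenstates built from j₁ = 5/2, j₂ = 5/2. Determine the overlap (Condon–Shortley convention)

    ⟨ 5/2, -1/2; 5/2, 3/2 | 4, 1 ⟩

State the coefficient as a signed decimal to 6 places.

-0.597614

triangle: 1!*4!*4!/10! = 576/3628800
(j±m)!: 2!*3!*4!*1!*5!*3! = 207360
prefactor² = (2J+1)*Δ*N² = 10368/35
  k=0: +1/(0!*1!*3!*4!*1!*0!) = 1/144
  k=1: −1/(1!*0!*2!*3!*2!*1!) = -1/24
Σ = -5/144  ⇒  CG² = 10368/35*(-5/144)² = 5/14
CG = −√(5/14) = -0.597614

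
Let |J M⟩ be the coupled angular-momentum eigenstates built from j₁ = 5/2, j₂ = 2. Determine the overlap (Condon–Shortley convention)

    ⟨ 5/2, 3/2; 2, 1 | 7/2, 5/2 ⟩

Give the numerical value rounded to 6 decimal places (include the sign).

√[8·1!4!3!/9! · 4!1!3!1!6!1!] = √(2304/7)
  +(−1)^0/∏(0,1,1,3,3,0)! = 1/36  (running 1/36)
  +(−1)^1/∏(1,0,0,2,4,1)! = -1/48  (running 1/144)
⟨..|..⟩ = √(2304/7)·(1/144) = +0.125988

+√(1/63) = +0.125988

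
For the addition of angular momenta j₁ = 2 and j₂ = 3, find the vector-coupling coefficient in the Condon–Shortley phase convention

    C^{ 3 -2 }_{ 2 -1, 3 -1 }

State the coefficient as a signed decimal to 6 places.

√[7·2!2!4!/9! · 1!3!2!4!1!5!] = √(64)
  +(−1)^1/∏(1,1,2,1,0,3)! = -1/12  (running -1/12)
  +(−1)^2/∏(2,0,1,0,1,4)! = 1/48  (running -1/16)
⟨..|..⟩ = √(64)·(-1/16) = -0.500000

−√(1/4) = -0.500000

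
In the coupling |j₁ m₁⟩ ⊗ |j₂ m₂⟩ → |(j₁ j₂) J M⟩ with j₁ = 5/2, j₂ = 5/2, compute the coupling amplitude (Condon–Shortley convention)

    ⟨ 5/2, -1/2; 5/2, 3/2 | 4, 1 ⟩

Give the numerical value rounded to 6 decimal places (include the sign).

-0.597614  (= −√(5/14))

√[9·1!4!4!/10! · 2!3!4!1!5!3!] = √(10368/35)
  +(−1)^0/∏(0,1,3,4,1,0)! = 1/144  (running 1/144)
  +(−1)^1/∏(1,0,2,3,2,1)! = -1/24  (running -5/144)
⟨..|..⟩ = √(10368/35)·(-5/144) = -0.597614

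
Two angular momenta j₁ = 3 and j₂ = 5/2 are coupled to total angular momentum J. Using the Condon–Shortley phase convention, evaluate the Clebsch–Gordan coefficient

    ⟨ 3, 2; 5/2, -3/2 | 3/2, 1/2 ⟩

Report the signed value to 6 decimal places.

-0.218218

j₁+j₂−J=4  J+j₁−j₂=2  J−j₁+j₂=1  j₁+j₂+J+1=8
(j₁±m₁, j₂±m₂, J±M) = (5,1,1,4,2,1)
P² = 192/7
sum k=0..1:
  [0] +1/24 = 1/24
  [1] −1/12 = -1/12
S = -1/24
C² = P²·S² = 1/21 ; C = -0.218218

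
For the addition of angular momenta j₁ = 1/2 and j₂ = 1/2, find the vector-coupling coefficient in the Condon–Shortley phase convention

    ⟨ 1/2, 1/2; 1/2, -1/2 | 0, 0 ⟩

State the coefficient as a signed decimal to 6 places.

√[1·1!0!0!/2! · 1!0!0!1!0!0!] = √(1/2)
  +(−1)^0/∏(0,1,0,0,0,0)! = 1  (running 1)
⟨..|..⟩ = √(1/2)·(1) = +0.707107

+√(1/2) ≈ +0.707107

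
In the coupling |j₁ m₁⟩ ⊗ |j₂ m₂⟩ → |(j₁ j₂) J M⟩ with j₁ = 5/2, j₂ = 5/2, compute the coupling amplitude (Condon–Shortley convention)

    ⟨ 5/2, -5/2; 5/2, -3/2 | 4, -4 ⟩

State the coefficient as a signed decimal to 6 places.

√[9·1!4!4!/10! · 0!5!1!4!0!8!] = √(165888)
  +(−1)^1/∏(1,0,4,0,0,4)! = -1/576  (running -1/576)
⟨..|..⟩ = √(165888)·(-1/576) = -0.707107

-0.707107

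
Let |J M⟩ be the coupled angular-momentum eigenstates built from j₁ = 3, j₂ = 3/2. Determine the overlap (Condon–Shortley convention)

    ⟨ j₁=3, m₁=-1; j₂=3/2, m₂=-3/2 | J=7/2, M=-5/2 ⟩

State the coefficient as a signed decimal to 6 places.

triangle: 1!*5!*2!/9! = 240/362880
(j±m)!: 2!*4!*0!*3!*1!*6! = 207360
prefactor² = (2J+1)*Δ*N² = 7680/7
  k=0: +1/(0!*1!*4!*0!*1!*2!) = 1/48
Σ = 1/48  ⇒  CG² = 7680/7*1/48² = 10/21
CG = +√(10/21) = +0.690066

+0.690066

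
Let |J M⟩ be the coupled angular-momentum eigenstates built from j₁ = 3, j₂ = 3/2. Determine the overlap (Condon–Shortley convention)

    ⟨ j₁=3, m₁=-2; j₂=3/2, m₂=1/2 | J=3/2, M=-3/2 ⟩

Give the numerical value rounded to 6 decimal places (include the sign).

+√(2/7) = +0.534522

j₁+j₂−J=3  J+j₁−j₂=3  J−j₁+j₂=0  j₁+j₂+J+1=7
(j₁±m₁, j₂±m₂, J±M) = (1,5,2,1,0,3)
P² = 288/7
sum k=2..2:
  [2] +1/12 = 1/12
S = 1/12
C² = P²·S² = 2/7 ; C = +0.534522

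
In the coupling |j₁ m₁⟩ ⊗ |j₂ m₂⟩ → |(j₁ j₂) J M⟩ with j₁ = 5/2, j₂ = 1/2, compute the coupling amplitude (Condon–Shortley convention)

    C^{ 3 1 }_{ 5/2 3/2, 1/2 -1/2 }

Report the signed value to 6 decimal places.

triangle: 0!*5!*1!/7! = 120/5040
(j±m)!: 4!*1!*0!*1!*4!*2! = 1152
prefactor² = (2J+1)*Δ*N² = 192
  k=0: +1/(0!*0!*1!*0!*4!*1!) = 1/24
Σ = 1/24  ⇒  CG² = 192*1/24² = 1/3
CG = +√(1/3) = +0.577350

+√(1/3) = +0.577350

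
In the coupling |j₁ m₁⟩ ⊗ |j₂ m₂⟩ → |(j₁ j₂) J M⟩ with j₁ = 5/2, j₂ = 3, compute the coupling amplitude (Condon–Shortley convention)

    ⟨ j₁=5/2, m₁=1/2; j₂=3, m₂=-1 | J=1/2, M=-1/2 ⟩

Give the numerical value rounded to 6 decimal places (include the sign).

+0.436436  (= +√(4/21))

triangle: 5!×0!×1!/7! = 120/5040
(j±m)!: 3!×2!×2!×4!×0!×1! = 576
prefactor² = (2J+1)×Δ×N² = 192/7
  k=2: +1/(2!×3!×0!×0!×0!×1!) = 1/12
Σ = 1/12  ⇒  CG² = 192/7×1/12² = 4/21
CG = +√(4/21) = +0.436436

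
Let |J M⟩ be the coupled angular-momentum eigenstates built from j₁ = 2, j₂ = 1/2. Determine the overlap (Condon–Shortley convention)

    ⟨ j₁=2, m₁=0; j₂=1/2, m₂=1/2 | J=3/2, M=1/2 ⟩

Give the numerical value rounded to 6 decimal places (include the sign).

triangle: 1!·3!·0!/5! = 6/120
(j±m)!: 2!·2!·1!·0!·2!·1! = 8
prefactor² = (2J+1)·Δ·N² = 8/5
  k=1: −1/(1!·0!·1!·0!·2!·0!) = -1/2
Σ = -1/2  ⇒  CG² = 8/5·(-1/2)² = 2/5
CG = −√(2/5) = -0.632456

-0.632456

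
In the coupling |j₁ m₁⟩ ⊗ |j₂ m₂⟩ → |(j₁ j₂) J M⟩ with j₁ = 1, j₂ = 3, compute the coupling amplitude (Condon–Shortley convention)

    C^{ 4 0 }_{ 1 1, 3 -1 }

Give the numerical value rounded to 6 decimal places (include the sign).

triangle: 0!*2!*6!/9! = 1440/362880
(j±m)!: 2!*0!*2!*4!*4!*4! = 55296
prefactor² = (2J+1)*Δ*N² = 13824/7
  k=0: +1/(0!*0!*0!*2!*2!*4!) = 1/96
Σ = 1/96  ⇒  CG² = 13824/7*1/96² = 3/14
CG = +√(3/14) = +0.462910

+√(3/14) ≈ +0.462910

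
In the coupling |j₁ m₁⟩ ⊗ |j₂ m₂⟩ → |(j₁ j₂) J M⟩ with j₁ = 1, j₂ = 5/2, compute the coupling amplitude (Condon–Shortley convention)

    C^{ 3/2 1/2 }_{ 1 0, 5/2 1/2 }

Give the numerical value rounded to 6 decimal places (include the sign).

−√(2/5) ≈ -0.632456

√[4·2!0!3!/6! · 1!1!3!2!2!1!] = √(8/5)
  +(−1)^1/∏(1,1,0,2,0,1)! = -1/2  (running -1/2)
⟨..|..⟩ = √(8/5)·(-1/2) = -0.632456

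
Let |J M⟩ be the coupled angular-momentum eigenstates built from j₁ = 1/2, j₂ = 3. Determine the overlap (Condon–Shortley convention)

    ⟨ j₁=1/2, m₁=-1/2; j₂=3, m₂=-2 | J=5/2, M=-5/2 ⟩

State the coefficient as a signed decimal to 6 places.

−√(1/7) ≈ -0.377964

√[6·1!0!5!/7! · 0!1!1!5!0!5!] = √(14400/7)
  +(−1)^1/∏(1,0,0,0,0,5)! = -1/120  (running -1/120)
⟨..|..⟩ = √(14400/7)·(-1/120) = -0.377964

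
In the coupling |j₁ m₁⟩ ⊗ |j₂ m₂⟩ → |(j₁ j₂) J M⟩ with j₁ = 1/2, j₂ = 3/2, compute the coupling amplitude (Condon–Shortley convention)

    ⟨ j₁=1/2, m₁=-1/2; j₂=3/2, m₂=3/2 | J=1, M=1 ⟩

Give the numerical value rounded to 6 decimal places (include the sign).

j₁+j₂−J=1  J+j₁−j₂=0  J−j₁+j₂=2  j₁+j₂+J+1=4
(j₁±m₁, j₂±m₂, J±M) = (0,1,3,0,2,0)
P² = 3
sum k=1..1:
  [1] −1/2 = -1/2
S = -1/2
C² = P²·S² = 3/4 ; C = -0.866025

-0.866025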